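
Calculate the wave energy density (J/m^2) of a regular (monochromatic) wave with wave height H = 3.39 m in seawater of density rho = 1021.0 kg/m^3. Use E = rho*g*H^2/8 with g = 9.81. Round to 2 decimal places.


E = (1/8) * rho * g * H^2
E = (1/8) * 1021.0 * 9.81 * 3.39^2
E = 0.125 * 1021.0 * 9.81 * 11.4921
E = 14388.12 J/m^2

14388.12


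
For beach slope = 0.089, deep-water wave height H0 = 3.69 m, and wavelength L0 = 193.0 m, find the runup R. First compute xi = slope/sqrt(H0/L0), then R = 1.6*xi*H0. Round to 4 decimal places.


xi = slope / sqrt(H0/L0)
H0/L0 = 3.69/193.0 = 0.019119
sqrt(0.019119) = 0.138272
xi = 0.089 / 0.138272 = 0.643658
R = 1.6 * xi * H0 = 1.6 * 0.643658 * 3.69
R = 3.8002 m

3.8002


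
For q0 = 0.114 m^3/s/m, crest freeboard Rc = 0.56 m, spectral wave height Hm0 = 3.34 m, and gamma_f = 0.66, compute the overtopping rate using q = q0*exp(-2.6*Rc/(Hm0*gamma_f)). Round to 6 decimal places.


q = q0 * exp(-2.6 * Rc / (Hm0 * gamma_f))
Exponent = -2.6 * 0.56 / (3.34 * 0.66)
= -2.6 * 0.56 / 2.2044
= -0.660497
exp(-0.660497) = 0.516594
q = 0.114 * 0.516594
q = 0.058892 m^3/s/m

0.058892


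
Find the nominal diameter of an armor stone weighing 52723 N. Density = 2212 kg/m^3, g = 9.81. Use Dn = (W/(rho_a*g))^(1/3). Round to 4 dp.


V = W / (rho_a * g)
V = 52723 / (2212 * 9.81)
V = 52723 / 21699.72
V = 2.429663 m^3
Dn = V^(1/3) = 2.429663^(1/3)
Dn = 1.3444 m

1.3444


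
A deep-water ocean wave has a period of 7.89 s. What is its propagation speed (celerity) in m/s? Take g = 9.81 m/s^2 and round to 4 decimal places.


We use the deep-water celerity formula:
C = g * T / (2 * pi)
C = 9.81 * 7.89 / (2 * 3.14159...)
C = 77.400900 / 6.283185
C = 12.3187 m/s

12.3187


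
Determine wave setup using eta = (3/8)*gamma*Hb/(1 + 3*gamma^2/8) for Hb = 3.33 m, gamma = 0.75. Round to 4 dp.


eta = (3/8) * gamma * Hb / (1 + 3*gamma^2/8)
Numerator = (3/8) * 0.75 * 3.33 = 0.936562
Denominator = 1 + 3*0.75^2/8 = 1 + 0.210938 = 1.210938
eta = 0.936562 / 1.210938
eta = 0.7734 m

0.7734


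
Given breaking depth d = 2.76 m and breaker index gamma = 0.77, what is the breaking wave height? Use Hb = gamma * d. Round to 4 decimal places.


Hb = gamma * d
Hb = 0.77 * 2.76
Hb = 2.1252 m

2.1252


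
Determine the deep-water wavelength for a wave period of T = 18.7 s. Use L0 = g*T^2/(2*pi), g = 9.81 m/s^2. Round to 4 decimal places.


L0 = g * T^2 / (2 * pi)
L0 = 9.81 * 18.7^2 / (2 * pi)
L0 = 9.81 * 349.6900 / 6.28319
L0 = 3430.4589 / 6.28319
L0 = 545.9745 m

545.9745


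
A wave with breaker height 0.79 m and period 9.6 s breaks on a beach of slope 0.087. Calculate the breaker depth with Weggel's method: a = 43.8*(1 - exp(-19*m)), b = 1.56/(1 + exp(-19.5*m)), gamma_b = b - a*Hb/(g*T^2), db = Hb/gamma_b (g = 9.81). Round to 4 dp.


a = 43.8 * (1 - exp(-19 * m))
exp(-19 * 0.087) = exp(-1.6530) = 0.191475
a = 43.8 * (1 - 0.191475) = 35.413412
b = 1.56 / (1 + exp(-19.5 * m))
exp(-19.5 * 0.087) = exp(-1.6965) = 0.183324
b = 1.56 / (1 + 0.183324) = 1.318320
Hb / (g * T^2) = 0.79 / (9.81 * 9.6^2) = 0.79 / 904.0896 = 0.00087381
gamma_b = b - a * Hb/(g*T^2) = 1.318320 - 35.413412 * 0.00087381 = 1.287376
db = Hb / gamma_b = 0.79 / 1.287376
db = 0.6137 m

0.6137


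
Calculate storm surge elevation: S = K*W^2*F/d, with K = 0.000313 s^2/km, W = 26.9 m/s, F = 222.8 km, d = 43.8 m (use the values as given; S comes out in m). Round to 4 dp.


S = K * W^2 * F / d
W^2 = 26.9^2 = 723.61
S = 0.000313 * 723.61 * 222.8 / 43.8
Numerator = 0.000313 * 723.61 * 222.8 = 50.461956
S = 50.461956 / 43.8 = 1.1521 m

1.1521


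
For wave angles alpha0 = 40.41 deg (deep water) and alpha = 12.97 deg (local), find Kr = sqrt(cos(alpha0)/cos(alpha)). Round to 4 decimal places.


Kr = sqrt(cos(alpha0) / cos(alpha))
cos(40.41) = 0.761425
cos(12.97) = 0.974488
Kr = sqrt(0.761425 / 0.974488)
Kr = sqrt(0.781359)
Kr = 0.8839

0.8839


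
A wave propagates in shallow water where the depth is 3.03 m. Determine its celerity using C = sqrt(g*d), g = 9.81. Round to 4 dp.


Using the shallow-water approximation:
C = sqrt(g * d) = sqrt(9.81 * 3.03)
C = sqrt(29.7243)
C = 5.4520 m/s

5.4520


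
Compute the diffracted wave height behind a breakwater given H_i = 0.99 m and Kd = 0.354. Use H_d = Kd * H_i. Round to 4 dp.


H_d = Kd * H_i
H_d = 0.354 * 0.99
H_d = 0.3505 m

0.3505


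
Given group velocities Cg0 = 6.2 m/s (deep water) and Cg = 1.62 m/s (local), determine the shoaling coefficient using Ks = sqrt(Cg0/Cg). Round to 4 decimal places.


Ks = sqrt(Cg0 / Cg)
Ks = sqrt(6.2 / 1.62)
Ks = sqrt(3.8272)
Ks = 1.9563

1.9563


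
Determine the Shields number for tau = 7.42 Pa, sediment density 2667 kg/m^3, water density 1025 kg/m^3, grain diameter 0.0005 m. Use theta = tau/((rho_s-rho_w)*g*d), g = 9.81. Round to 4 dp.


theta = tau / ((rho_s - rho_w) * g * d)
rho_s - rho_w = 2667 - 1025 = 1642
Denominator = 1642 * 9.81 * 0.0005 = 8.054010
theta = 7.42 / 8.054010
theta = 0.9213

0.9213


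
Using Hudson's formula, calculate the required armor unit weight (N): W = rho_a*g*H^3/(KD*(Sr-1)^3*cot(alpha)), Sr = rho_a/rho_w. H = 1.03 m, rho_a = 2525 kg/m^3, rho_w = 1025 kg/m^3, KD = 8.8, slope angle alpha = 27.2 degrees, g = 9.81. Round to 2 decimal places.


Sr = rho_a / rho_w = 2525 / 1025 = 2.463415
(Sr - 1) = 1.463415
(Sr - 1)^3 = 3.134023
cot(27.2) = 1 / tan(27.2) = 1 / 0.513930 = 1.945790
Numerator = 2525 * 9.81 * 1.03^3 = 27067.1210
Denominator = 8.8 * 3.134023 * 1.945790 = 53.663713
W = 27067.1210 / 53.663713
W = 504.38 N

504.38


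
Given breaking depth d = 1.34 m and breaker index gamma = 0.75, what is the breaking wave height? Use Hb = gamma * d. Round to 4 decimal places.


Hb = gamma * d
Hb = 0.75 * 1.34
Hb = 1.0050 m

1.0050


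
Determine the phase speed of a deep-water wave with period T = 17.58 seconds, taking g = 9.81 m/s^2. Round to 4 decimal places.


We use the deep-water celerity formula:
C = g * T / (2 * pi)
C = 9.81 * 17.58 / (2 * 3.14159...)
C = 172.459800 / 6.283185
C = 27.4478 m/s

27.4478


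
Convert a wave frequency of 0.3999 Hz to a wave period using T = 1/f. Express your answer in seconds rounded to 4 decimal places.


T = 1 / f
T = 1 / 0.3999
T = 2.5006 s

2.5006


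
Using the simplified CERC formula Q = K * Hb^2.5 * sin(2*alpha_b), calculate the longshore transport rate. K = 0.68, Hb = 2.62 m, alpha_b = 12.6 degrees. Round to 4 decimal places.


Q = K * Hb^2.5 * sin(2 * alpha_b)
Hb^2.5 = 2.62^2.5 = 11.111002
sin(2 * 12.6) = sin(25.2) = 0.425779
Q = 0.68 * 11.111002 * 0.425779
Q = 3.2170 m^3/s

3.2170


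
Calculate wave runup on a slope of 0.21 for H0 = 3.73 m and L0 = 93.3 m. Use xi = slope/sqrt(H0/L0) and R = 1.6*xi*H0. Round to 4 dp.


xi = slope / sqrt(H0/L0)
H0/L0 = 3.73/93.3 = 0.039979
sqrt(0.039979) = 0.199946
xi = 0.21 / 0.199946 = 1.050281
R = 1.6 * xi * H0 = 1.6 * 1.050281 * 3.73
R = 6.2681 m

6.2681


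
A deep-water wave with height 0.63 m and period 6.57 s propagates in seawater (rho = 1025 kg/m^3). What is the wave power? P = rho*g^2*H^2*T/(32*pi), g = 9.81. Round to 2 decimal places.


P = rho * g^2 * H^2 * T / (32 * pi)
P = 1025 * 9.81^2 * 0.63^2 * 6.57 / (32 * pi)
P = 1025 * 96.2361 * 0.3969 * 6.57 / 100.53096
P = 2558.64 W/m

2558.64


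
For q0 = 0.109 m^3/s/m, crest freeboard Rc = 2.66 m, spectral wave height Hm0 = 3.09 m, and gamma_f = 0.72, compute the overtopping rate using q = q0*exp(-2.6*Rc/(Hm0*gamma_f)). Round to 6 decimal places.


q = q0 * exp(-2.6 * Rc / (Hm0 * gamma_f))
Exponent = -2.6 * 2.66 / (3.09 * 0.72)
= -2.6 * 2.66 / 2.2248
= -3.108594
exp(-3.108594) = 0.044664
q = 0.109 * 0.044664
q = 0.004868 m^3/s/m

0.004868


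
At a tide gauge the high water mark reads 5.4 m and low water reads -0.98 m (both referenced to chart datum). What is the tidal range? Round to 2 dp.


Tidal range = High water - Low water
Tidal range = 5.4 - (-0.98)
Tidal range = 6.38 m

6.38


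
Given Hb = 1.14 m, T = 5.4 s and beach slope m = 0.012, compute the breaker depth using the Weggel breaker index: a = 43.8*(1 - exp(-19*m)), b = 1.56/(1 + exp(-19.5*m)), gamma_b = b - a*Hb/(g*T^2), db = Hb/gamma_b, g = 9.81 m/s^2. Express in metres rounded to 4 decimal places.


a = 43.8 * (1 - exp(-19 * m))
exp(-19 * 0.012) = exp(-0.2280) = 0.796124
a = 43.8 * (1 - 0.796124) = 8.929757
b = 1.56 / (1 + exp(-19.5 * m))
exp(-19.5 * 0.012) = exp(-0.2340) = 0.791362
b = 1.56 / (1 + 0.791362) = 0.870846
Hb / (g * T^2) = 1.14 / (9.81 * 5.4^2) = 1.14 / 286.0596 = 0.00398518
gamma_b = b - a * Hb/(g*T^2) = 0.870846 - 8.929757 * 0.00398518 = 0.835259
db = Hb / gamma_b = 1.14 / 0.835259
db = 1.3648 m

1.3648


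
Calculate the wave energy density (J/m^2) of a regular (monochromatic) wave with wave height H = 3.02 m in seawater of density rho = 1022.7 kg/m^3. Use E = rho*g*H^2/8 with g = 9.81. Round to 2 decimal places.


E = (1/8) * rho * g * H^2
E = (1/8) * 1022.7 * 9.81 * 3.02^2
E = 0.125 * 1022.7 * 9.81 * 9.1204
E = 11437.76 J/m^2

11437.76


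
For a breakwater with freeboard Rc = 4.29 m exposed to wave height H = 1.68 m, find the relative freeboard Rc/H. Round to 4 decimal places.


Relative freeboard = Rc / H
= 4.29 / 1.68
= 2.5536

2.5536


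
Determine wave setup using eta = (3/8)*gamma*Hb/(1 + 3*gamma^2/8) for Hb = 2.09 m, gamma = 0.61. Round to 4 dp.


eta = (3/8) * gamma * Hb / (1 + 3*gamma^2/8)
Numerator = (3/8) * 0.61 * 2.09 = 0.478087
Denominator = 1 + 3*0.61^2/8 = 1 + 0.139538 = 1.139538
eta = 0.478087 / 1.139538
eta = 0.4195 m

0.4195


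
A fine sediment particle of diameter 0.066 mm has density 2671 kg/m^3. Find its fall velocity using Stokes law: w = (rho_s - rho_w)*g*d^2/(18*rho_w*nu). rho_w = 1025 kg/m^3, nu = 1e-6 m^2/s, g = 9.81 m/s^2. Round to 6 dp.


w = (rho_s - rho_w) * g * d^2 / (18 * rho_w * nu)
d = 0.066 mm = 0.000066 m
rho_s - rho_w = 2671 - 1025 = 1646
Numerator = 1646 * 9.81 * (0.000066)^2 = 0.000070337465
Denominator = 18 * 1025 * 1e-6 = 0.018450
w = 0.003812 m/s

0.003812


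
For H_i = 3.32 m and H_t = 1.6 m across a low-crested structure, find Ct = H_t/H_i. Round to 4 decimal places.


Ct = H_t / H_i
Ct = 1.6 / 3.32
Ct = 0.4819

0.4819


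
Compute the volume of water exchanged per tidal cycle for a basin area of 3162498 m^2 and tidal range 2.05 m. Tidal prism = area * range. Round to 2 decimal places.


Tidal prism = Area * Tidal range
P = 3162498 * 2.05
P = 6483120.90 m^3

6483120.90


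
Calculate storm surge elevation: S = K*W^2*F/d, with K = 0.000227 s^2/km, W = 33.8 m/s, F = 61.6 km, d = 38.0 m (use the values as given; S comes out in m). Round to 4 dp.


S = K * W^2 * F / d
W^2 = 33.8^2 = 1142.44
S = 0.000227 * 1142.44 * 61.6 / 38.0
Numerator = 0.000227 * 1142.44 * 61.6 = 15.974967
S = 15.974967 / 38.0 = 0.4204 m

0.4204


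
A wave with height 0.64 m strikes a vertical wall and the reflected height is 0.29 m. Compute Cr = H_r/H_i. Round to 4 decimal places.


Cr = H_r / H_i
Cr = 0.29 / 0.64
Cr = 0.4531

0.4531


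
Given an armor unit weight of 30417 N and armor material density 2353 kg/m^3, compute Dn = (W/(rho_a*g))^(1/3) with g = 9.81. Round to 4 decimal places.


V = W / (rho_a * g)
V = 30417 / (2353 * 9.81)
V = 30417 / 23082.93
V = 1.317727 m^3
Dn = V^(1/3) = 1.317727^(1/3)
Dn = 1.0963 m

1.0963


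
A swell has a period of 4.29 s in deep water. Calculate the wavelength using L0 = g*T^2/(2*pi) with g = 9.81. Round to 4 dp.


L0 = g * T^2 / (2 * pi)
L0 = 9.81 * 4.29^2 / (2 * pi)
L0 = 9.81 * 18.4041 / 6.28319
L0 = 180.5442 / 6.28319
L0 = 28.7345 m

28.7345


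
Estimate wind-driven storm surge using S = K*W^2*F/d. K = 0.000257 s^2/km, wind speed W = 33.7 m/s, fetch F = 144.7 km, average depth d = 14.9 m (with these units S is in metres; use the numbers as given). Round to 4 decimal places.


S = K * W^2 * F / d
W^2 = 33.7^2 = 1135.69
S = 0.000257 * 1135.69 * 144.7 / 14.9
Numerator = 0.000257 * 1135.69 * 144.7 = 42.233926
S = 42.233926 / 14.9 = 2.8345 m

2.8345


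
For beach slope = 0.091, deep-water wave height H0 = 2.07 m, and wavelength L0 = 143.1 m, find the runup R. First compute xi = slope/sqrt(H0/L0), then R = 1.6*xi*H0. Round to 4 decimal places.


xi = slope / sqrt(H0/L0)
H0/L0 = 2.07/143.1 = 0.014465
sqrt(0.014465) = 0.120272
xi = 0.091 / 0.120272 = 0.756617
R = 1.6 * xi * H0 = 1.6 * 0.756617 * 2.07
R = 2.5059 m

2.5059


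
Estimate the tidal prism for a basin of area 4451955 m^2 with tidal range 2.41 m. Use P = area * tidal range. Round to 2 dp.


Tidal prism = Area * Tidal range
P = 4451955 * 2.41
P = 10729211.55 m^3

10729211.55


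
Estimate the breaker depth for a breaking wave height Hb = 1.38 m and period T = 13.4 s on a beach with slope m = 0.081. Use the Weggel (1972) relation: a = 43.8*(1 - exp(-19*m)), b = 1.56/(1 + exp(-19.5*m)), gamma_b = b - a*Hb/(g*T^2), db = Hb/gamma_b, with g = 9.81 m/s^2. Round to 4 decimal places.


a = 43.8 * (1 - exp(-19 * m))
exp(-19 * 0.081) = exp(-1.5390) = 0.214596
a = 43.8 * (1 - 0.214596) = 34.400713
b = 1.56 / (1 + exp(-19.5 * m))
exp(-19.5 * 0.081) = exp(-1.5795) = 0.206078
b = 1.56 / (1 + 0.206078) = 1.293449
Hb / (g * T^2) = 1.38 / (9.81 * 13.4^2) = 1.38 / 1761.4836 = 0.00078343
gamma_b = b - a * Hb/(g*T^2) = 1.293449 - 34.400713 * 0.00078343 = 1.266498
db = Hb / gamma_b = 1.38 / 1.266498
db = 1.0896 m

1.0896


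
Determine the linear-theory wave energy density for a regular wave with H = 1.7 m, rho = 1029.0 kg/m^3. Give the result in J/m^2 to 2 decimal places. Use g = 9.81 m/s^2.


E = (1/8) * rho * g * H^2
E = (1/8) * 1029.0 * 9.81 * 1.7^2
E = 0.125 * 1029.0 * 9.81 * 2.8900
E = 3646.63 J/m^2

3646.63


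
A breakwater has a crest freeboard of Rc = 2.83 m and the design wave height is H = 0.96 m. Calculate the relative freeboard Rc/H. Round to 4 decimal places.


Relative freeboard = Rc / H
= 2.83 / 0.96
= 2.9479

2.9479


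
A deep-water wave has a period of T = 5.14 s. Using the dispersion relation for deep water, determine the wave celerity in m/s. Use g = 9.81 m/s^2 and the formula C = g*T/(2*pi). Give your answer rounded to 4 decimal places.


We use the deep-water celerity formula:
C = g * T / (2 * pi)
C = 9.81 * 5.14 / (2 * 3.14159...)
C = 50.423400 / 6.283185
C = 8.0251 m/s

8.0251


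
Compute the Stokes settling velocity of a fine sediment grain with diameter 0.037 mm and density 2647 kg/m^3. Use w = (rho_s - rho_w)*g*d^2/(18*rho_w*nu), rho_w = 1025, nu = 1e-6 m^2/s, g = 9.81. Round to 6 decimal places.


w = (rho_s - rho_w) * g * d^2 / (18 * rho_w * nu)
d = 0.037 mm = 0.000037 m
rho_s - rho_w = 2647 - 1025 = 1622
Numerator = 1622 * 9.81 * (0.000037)^2 = 0.000021783282
Denominator = 18 * 1025 * 1e-6 = 0.018450
w = 0.001181 m/s

0.001181


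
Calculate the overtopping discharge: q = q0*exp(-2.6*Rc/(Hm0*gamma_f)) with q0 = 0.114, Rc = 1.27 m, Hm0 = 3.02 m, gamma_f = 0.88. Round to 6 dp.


q = q0 * exp(-2.6 * Rc / (Hm0 * gamma_f))
Exponent = -2.6 * 1.27 / (3.02 * 0.88)
= -2.6 * 1.27 / 2.6576
= -1.242474
exp(-1.242474) = 0.288669
q = 0.114 * 0.288669
q = 0.032908 m^3/s/m

0.032908


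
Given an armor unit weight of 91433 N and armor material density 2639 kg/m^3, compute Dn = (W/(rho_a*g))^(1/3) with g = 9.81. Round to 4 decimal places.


V = W / (rho_a * g)
V = 91433 / (2639 * 9.81)
V = 91433 / 25888.59
V = 3.531788 m^3
Dn = V^(1/3) = 3.531788^(1/3)
Dn = 1.5229 m

1.5229


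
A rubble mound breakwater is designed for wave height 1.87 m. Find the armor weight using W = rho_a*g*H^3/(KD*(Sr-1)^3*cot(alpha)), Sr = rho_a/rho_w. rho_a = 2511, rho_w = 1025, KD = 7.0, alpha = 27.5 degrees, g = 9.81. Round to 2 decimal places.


Sr = rho_a / rho_w = 2511 / 1025 = 2.449756
(Sr - 1) = 1.449756
(Sr - 1)^3 = 3.047087
cot(27.5) = 1 / tan(27.5) = 1 / 0.520567 = 1.920982
Numerator = 2511 * 9.81 * 1.87^3 = 161079.5990
Denominator = 7.0 * 3.047087 * 1.920982 = 40.973796
W = 161079.5990 / 40.973796
W = 3931.28 N

3931.28


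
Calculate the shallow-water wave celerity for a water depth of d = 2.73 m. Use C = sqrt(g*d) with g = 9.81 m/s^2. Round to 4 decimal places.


Using the shallow-water approximation:
C = sqrt(g * d) = sqrt(9.81 * 2.73)
C = sqrt(26.7813)
C = 5.1751 m/s

5.1751


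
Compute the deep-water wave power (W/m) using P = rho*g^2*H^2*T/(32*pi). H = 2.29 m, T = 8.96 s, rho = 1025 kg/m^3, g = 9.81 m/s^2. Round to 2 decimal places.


P = rho * g^2 * H^2 * T / (32 * pi)
P = 1025 * 9.81^2 * 2.29^2 * 8.96 / (32 * pi)
P = 1025 * 96.2361 * 5.2441 * 8.96 / 100.53096
P = 46104.25 W/m

46104.25


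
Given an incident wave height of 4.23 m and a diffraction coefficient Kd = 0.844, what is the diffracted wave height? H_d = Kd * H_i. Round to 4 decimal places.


H_d = Kd * H_i
H_d = 0.844 * 4.23
H_d = 3.5701 m

3.5701


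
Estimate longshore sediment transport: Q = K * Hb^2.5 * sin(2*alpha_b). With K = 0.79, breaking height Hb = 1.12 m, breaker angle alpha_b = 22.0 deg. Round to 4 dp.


Q = K * Hb^2.5 * sin(2 * alpha_b)
Hb^2.5 = 1.12^2.5 = 1.327532
sin(2 * 22.0) = sin(44.0) = 0.694658
Q = 0.79 * 1.327532 * 0.694658
Q = 0.7285 m^3/s

0.7285


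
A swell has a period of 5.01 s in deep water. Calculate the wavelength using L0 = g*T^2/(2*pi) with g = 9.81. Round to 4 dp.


L0 = g * T^2 / (2 * pi)
L0 = 9.81 * 5.01^2 / (2 * pi)
L0 = 9.81 * 25.1001 / 6.28319
L0 = 246.2320 / 6.28319
L0 = 39.1890 m

39.1890


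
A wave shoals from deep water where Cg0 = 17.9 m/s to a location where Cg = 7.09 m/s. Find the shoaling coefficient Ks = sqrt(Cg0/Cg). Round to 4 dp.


Ks = sqrt(Cg0 / Cg)
Ks = sqrt(17.9 / 7.09)
Ks = sqrt(2.5247)
Ks = 1.5889

1.5889


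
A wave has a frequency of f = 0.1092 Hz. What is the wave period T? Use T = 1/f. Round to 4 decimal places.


T = 1 / f
T = 1 / 0.1092
T = 9.1575 s

9.1575


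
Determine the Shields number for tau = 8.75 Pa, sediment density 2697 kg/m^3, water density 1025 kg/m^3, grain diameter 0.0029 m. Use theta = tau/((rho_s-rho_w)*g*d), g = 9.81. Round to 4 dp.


theta = tau / ((rho_s - rho_w) * g * d)
rho_s - rho_w = 2697 - 1025 = 1672
Denominator = 1672 * 9.81 * 0.0029 = 47.566728
theta = 8.75 / 47.566728
theta = 0.1840

0.1840


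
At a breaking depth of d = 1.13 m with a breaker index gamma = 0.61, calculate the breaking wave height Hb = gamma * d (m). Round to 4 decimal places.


Hb = gamma * d
Hb = 0.61 * 1.13
Hb = 0.6893 m

0.6893


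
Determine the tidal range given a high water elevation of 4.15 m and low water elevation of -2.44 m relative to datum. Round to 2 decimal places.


Tidal range = High water - Low water
Tidal range = 4.15 - (-2.44)
Tidal range = 6.59 m

6.59


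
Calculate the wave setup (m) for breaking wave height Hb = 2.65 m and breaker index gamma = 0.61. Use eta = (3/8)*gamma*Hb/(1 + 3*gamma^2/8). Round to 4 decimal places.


eta = (3/8) * gamma * Hb / (1 + 3*gamma^2/8)
Numerator = (3/8) * 0.61 * 2.65 = 0.606187
Denominator = 1 + 3*0.61^2/8 = 1 + 0.139538 = 1.139538
eta = 0.606187 / 1.139538
eta = 0.5320 m

0.5320


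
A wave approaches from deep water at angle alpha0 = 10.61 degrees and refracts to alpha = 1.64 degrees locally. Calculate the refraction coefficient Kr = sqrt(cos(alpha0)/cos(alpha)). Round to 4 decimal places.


Kr = sqrt(cos(alpha0) / cos(alpha))
cos(10.61) = 0.982903
cos(1.64) = 0.999590
Kr = sqrt(0.982903 / 0.999590)
Kr = sqrt(0.983306)
Kr = 0.9916

0.9916


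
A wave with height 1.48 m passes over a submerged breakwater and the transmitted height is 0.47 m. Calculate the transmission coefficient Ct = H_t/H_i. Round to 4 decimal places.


Ct = H_t / H_i
Ct = 0.47 / 1.48
Ct = 0.3176

0.3176


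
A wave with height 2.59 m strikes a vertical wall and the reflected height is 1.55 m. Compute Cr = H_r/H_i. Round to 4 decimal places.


Cr = H_r / H_i
Cr = 1.55 / 2.59
Cr = 0.5985

0.5985


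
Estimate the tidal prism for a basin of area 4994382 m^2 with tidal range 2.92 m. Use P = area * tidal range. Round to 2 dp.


Tidal prism = Area * Tidal range
P = 4994382 * 2.92
P = 14583595.44 m^3

14583595.44


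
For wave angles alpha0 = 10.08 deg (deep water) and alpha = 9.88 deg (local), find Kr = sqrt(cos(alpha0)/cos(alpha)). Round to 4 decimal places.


Kr = sqrt(cos(alpha0) / cos(alpha))
cos(10.08) = 0.984564
cos(9.88) = 0.985169
Kr = sqrt(0.984564 / 0.985169)
Kr = sqrt(0.999386)
Kr = 0.9997

0.9997


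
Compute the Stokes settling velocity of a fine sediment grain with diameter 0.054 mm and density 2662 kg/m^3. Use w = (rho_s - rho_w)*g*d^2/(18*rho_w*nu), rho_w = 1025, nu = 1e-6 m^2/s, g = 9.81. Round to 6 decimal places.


w = (rho_s - rho_w) * g * d^2 / (18 * rho_w * nu)
d = 0.054 mm = 0.000054 m
rho_s - rho_w = 2662 - 1025 = 1637
Numerator = 1637 * 9.81 * (0.000054)^2 = 0.000046827957
Denominator = 18 * 1025 * 1e-6 = 0.018450
w = 0.002538 m/s

0.002538


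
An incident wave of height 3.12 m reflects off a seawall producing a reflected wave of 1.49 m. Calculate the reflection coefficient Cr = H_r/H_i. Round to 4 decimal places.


Cr = H_r / H_i
Cr = 1.49 / 3.12
Cr = 0.4776

0.4776


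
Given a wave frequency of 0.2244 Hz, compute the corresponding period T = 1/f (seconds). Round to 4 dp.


T = 1 / f
T = 1 / 0.2244
T = 4.4563 s

4.4563


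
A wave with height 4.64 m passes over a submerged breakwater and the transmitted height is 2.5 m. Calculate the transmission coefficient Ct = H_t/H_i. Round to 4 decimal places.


Ct = H_t / H_i
Ct = 2.5 / 4.64
Ct = 0.5388

0.5388


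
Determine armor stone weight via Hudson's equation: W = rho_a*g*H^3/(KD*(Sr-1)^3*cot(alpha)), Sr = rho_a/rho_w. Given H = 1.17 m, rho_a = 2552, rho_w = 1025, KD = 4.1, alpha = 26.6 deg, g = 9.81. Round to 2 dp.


Sr = rho_a / rho_w = 2552 / 1025 = 2.489756
(Sr - 1) = 1.489756
(Sr - 1)^3 = 3.306325
cot(26.6) = 1 / tan(26.6) = 1 / 0.500763 = 1.996954
Numerator = 2552 * 9.81 * 1.17^3 = 40096.5736
Denominator = 4.1 * 3.306325 * 1.996954 = 27.070570
W = 40096.5736 / 27.070570
W = 1481.19 N

1481.19


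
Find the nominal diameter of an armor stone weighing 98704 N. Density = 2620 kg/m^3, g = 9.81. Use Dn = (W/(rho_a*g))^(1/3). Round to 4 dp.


V = W / (rho_a * g)
V = 98704 / (2620 * 9.81)
V = 98704 / 25702.20
V = 3.840294 m^3
Dn = V^(1/3) = 3.840294^(1/3)
Dn = 1.5660 m

1.5660


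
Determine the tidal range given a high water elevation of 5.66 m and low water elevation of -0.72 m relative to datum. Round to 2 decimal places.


Tidal range = High water - Low water
Tidal range = 5.66 - (-0.72)
Tidal range = 6.38 m

6.38


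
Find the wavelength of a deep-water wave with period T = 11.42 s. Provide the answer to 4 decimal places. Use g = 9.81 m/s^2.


L0 = g * T^2 / (2 * pi)
L0 = 9.81 * 11.42^2 / (2 * pi)
L0 = 9.81 * 130.4164 / 6.28319
L0 = 1279.3849 / 6.28319
L0 = 203.6204 m

203.6204


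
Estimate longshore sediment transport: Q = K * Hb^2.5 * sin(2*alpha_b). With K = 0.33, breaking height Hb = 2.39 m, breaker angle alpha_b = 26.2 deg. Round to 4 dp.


Q = K * Hb^2.5 * sin(2 * alpha_b)
Hb^2.5 = 2.39^2.5 = 8.830692
sin(2 * 26.2) = sin(52.4) = 0.792290
Q = 0.33 * 8.830692 * 0.792290
Q = 2.3088 m^3/s

2.3088


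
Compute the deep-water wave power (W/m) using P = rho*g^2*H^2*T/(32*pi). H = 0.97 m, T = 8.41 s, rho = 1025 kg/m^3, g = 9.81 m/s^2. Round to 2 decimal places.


P = rho * g^2 * H^2 * T / (32 * pi)
P = 1025 * 9.81^2 * 0.97^2 * 8.41 / (32 * pi)
P = 1025 * 96.2361 * 0.9409 * 8.41 / 100.53096
P = 7764.29 W/m

7764.29


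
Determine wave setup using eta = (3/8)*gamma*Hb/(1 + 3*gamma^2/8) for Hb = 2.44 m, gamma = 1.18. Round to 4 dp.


eta = (3/8) * gamma * Hb / (1 + 3*gamma^2/8)
Numerator = (3/8) * 1.18 * 2.44 = 1.079700
Denominator = 1 + 3*1.18^2/8 = 1 + 0.522150 = 1.522150
eta = 1.079700 / 1.522150
eta = 0.7093 m

0.7093


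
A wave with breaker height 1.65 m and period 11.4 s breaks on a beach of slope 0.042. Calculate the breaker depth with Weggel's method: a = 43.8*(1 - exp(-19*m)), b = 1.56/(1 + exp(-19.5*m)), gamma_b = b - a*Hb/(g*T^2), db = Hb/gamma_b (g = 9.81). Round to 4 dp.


a = 43.8 * (1 - exp(-19 * m))
exp(-19 * 0.042) = exp(-0.7980) = 0.450229
a = 43.8 * (1 - 0.450229) = 24.079991
b = 1.56 / (1 + exp(-19.5 * m))
exp(-19.5 * 0.042) = exp(-0.8190) = 0.440872
b = 1.56 / (1 + 0.440872) = 1.082677
Hb / (g * T^2) = 1.65 / (9.81 * 11.4^2) = 1.65 / 1274.9076 = 0.00129421
gamma_b = b - a * Hb/(g*T^2) = 1.082677 - 24.079991 * 0.00129421 = 1.051513
db = Hb / gamma_b = 1.65 / 1.051513
db = 1.5692 m

1.5692


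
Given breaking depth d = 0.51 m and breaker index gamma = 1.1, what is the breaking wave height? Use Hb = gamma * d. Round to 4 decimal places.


Hb = gamma * d
Hb = 1.1 * 0.51
Hb = 0.5610 m

0.5610


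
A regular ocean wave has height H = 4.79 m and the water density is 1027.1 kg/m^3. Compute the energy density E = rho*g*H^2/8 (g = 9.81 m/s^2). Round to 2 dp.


E = (1/8) * rho * g * H^2
E = (1/8) * 1027.1 * 9.81 * 4.79^2
E = 0.125 * 1027.1 * 9.81 * 22.9441
E = 28897.67 J/m^2

28897.67


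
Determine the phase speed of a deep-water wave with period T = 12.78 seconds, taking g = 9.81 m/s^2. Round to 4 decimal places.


We use the deep-water celerity formula:
C = g * T / (2 * pi)
C = 9.81 * 12.78 / (2 * 3.14159...)
C = 125.371800 / 6.283185
C = 19.9535 m/s

19.9535


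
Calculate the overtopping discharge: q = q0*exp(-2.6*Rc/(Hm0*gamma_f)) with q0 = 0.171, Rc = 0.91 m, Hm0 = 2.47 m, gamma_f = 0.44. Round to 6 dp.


q = q0 * exp(-2.6 * Rc / (Hm0 * gamma_f))
Exponent = -2.6 * 0.91 / (2.47 * 0.44)
= -2.6 * 0.91 / 1.0868
= -2.177033
exp(-2.177033) = 0.113377
q = 0.171 * 0.113377
q = 0.019388 m^3/s/m

0.019388


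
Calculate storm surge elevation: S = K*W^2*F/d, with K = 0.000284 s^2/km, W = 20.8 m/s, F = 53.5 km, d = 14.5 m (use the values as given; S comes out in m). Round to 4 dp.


S = K * W^2 * F / d
W^2 = 20.8^2 = 432.64
S = 0.000284 * 432.64 * 53.5 / 14.5
Numerator = 0.000284 * 432.64 * 53.5 = 6.573532
S = 6.573532 / 14.5 = 0.4533 m

0.4533


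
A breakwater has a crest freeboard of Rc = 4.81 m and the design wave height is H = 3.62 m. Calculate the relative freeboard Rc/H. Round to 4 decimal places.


Relative freeboard = Rc / H
= 4.81 / 3.62
= 1.3287

1.3287


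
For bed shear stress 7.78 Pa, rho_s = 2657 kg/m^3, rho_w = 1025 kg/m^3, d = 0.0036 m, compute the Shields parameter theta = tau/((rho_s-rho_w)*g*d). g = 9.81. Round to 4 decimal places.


theta = tau / ((rho_s - rho_w) * g * d)
rho_s - rho_w = 2657 - 1025 = 1632
Denominator = 1632 * 9.81 * 0.0036 = 57.635712
theta = 7.78 / 57.635712
theta = 0.1350

0.1350


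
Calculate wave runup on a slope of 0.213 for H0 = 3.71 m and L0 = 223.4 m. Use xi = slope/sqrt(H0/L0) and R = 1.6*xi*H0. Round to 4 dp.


xi = slope / sqrt(H0/L0)
H0/L0 = 3.71/223.4 = 0.016607
sqrt(0.016607) = 0.128868
xi = 0.213 / 0.128868 = 1.652853
R = 1.6 * xi * H0 = 1.6 * 1.652853 * 3.71
R = 9.8113 m

9.8113


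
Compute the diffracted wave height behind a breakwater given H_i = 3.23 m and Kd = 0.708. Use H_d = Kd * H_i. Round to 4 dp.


H_d = Kd * H_i
H_d = 0.708 * 3.23
H_d = 2.2868 m

2.2868


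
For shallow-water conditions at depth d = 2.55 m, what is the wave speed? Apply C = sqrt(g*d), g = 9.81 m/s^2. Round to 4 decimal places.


Using the shallow-water approximation:
C = sqrt(g * d) = sqrt(9.81 * 2.55)
C = sqrt(25.0155)
C = 5.0015 m/s

5.0015


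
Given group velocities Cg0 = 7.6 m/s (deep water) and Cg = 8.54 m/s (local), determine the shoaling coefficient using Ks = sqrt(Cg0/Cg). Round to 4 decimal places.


Ks = sqrt(Cg0 / Cg)
Ks = sqrt(7.6 / 8.54)
Ks = sqrt(0.8899)
Ks = 0.9434

0.9434


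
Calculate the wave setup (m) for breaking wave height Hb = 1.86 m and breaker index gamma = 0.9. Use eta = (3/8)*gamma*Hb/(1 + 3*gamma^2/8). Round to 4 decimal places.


eta = (3/8) * gamma * Hb / (1 + 3*gamma^2/8)
Numerator = (3/8) * 0.9 * 1.86 = 0.627750
Denominator = 1 + 3*0.9^2/8 = 1 + 0.303750 = 1.303750
eta = 0.627750 / 1.303750
eta = 0.4815 m

0.4815


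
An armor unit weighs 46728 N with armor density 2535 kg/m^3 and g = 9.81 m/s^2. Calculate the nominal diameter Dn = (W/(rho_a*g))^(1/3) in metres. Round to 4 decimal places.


V = W / (rho_a * g)
V = 46728 / (2535 * 9.81)
V = 46728 / 24868.35
V = 1.879015 m^3
Dn = V^(1/3) = 1.879015^(1/3)
Dn = 1.2340 m

1.2340


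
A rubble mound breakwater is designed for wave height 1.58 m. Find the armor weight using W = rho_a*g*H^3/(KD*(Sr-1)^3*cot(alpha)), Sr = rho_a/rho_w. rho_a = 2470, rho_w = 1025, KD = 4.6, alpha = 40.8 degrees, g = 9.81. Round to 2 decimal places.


Sr = rho_a / rho_w = 2470 / 1025 = 2.409756
(Sr - 1) = 1.409756
(Sr - 1)^3 = 2.801767
cot(40.8) = 1 / tan(40.8) = 1 / 0.863177 = 1.158511
Numerator = 2470 * 9.81 * 1.58^3 = 95573.4408
Denominator = 4.6 * 2.801767 * 1.158511 = 14.931038
W = 95573.4408 / 14.931038
W = 6400.99 N

6400.99


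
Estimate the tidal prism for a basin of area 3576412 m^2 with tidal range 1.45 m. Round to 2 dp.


Tidal prism = Area * Tidal range
P = 3576412 * 1.45
P = 5185797.40 m^3

5185797.40


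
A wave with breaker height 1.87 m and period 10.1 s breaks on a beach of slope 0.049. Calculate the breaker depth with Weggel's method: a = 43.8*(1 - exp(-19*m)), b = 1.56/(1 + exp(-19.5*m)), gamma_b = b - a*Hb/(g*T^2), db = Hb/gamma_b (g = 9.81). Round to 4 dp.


a = 43.8 * (1 - exp(-19 * m))
exp(-19 * 0.049) = exp(-0.9310) = 0.394159
a = 43.8 * (1 - 0.394159) = 26.535820
b = 1.56 / (1 + exp(-19.5 * m))
exp(-19.5 * 0.049) = exp(-0.9555) = 0.384620
b = 1.56 / (1 + 0.384620) = 1.126663
Hb / (g * T^2) = 1.87 / (9.81 * 10.1^2) = 1.87 / 1000.7181 = 0.00186866
gamma_b = b - a * Hb/(g*T^2) = 1.126663 - 26.535820 * 0.00186866 = 1.077077
db = Hb / gamma_b = 1.87 / 1.077077
db = 1.7362 m

1.7362


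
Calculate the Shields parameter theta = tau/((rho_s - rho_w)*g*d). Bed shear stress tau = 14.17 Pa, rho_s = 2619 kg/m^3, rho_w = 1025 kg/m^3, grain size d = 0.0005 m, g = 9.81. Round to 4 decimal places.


theta = tau / ((rho_s - rho_w) * g * d)
rho_s - rho_w = 2619 - 1025 = 1594
Denominator = 1594 * 9.81 * 0.0005 = 7.818570
theta = 14.17 / 7.818570
theta = 1.8124

1.8124


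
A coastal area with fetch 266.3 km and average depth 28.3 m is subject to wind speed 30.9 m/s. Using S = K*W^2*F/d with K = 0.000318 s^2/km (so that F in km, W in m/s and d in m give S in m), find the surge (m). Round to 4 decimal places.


S = K * W^2 * F / d
W^2 = 30.9^2 = 954.81
S = 0.000318 * 954.81 * 266.3 / 28.3
Numerator = 0.000318 * 954.81 * 266.3 = 80.856557
S = 80.856557 / 28.3 = 2.8571 m

2.8571


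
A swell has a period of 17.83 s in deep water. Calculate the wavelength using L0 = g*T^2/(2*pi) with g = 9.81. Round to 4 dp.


L0 = g * T^2 / (2 * pi)
L0 = 9.81 * 17.83^2 / (2 * pi)
L0 = 9.81 * 317.9089 / 6.28319
L0 = 3118.6863 / 6.28319
L0 = 496.3543 m

496.3543


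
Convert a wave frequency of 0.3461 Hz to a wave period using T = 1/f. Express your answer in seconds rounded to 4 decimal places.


T = 1 / f
T = 1 / 0.3461
T = 2.8893 s

2.8893


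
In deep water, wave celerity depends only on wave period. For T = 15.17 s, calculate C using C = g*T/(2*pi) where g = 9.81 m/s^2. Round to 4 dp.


We use the deep-water celerity formula:
C = g * T / (2 * pi)
C = 9.81 * 15.17 / (2 * 3.14159...)
C = 148.817700 / 6.283185
C = 23.6851 m/s

23.6851


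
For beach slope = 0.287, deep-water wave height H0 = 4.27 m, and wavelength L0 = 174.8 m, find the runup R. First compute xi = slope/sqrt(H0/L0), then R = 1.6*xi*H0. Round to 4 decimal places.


xi = slope / sqrt(H0/L0)
H0/L0 = 4.27/174.8 = 0.024428
sqrt(0.024428) = 0.156294
xi = 0.287 / 0.156294 = 1.836279
R = 1.6 * xi * H0 = 1.6 * 1.836279 * 4.27
R = 12.5455 m

12.5455


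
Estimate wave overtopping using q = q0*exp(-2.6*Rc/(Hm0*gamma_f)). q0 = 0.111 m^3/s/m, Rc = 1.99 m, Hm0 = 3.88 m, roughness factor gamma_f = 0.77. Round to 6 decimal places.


q = q0 * exp(-2.6 * Rc / (Hm0 * gamma_f))
Exponent = -2.6 * 1.99 / (3.88 * 0.77)
= -2.6 * 1.99 / 2.9876
= -1.731825
exp(-1.731825) = 0.176961
q = 0.111 * 0.176961
q = 0.019643 m^3/s/m

0.019643


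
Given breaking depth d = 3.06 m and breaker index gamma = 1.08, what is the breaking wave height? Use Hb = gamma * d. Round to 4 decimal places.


Hb = gamma * d
Hb = 1.08 * 3.06
Hb = 3.3048 m

3.3048


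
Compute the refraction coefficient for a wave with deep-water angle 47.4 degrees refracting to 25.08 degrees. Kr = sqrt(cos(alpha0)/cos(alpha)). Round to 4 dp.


Kr = sqrt(cos(alpha0) / cos(alpha))
cos(47.4) = 0.676876
cos(25.08) = 0.905717
Kr = sqrt(0.676876 / 0.905717)
Kr = sqrt(0.747337)
Kr = 0.8645

0.8645


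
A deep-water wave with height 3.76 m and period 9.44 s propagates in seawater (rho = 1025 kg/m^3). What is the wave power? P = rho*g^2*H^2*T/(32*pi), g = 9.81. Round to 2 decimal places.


P = rho * g^2 * H^2 * T / (32 * pi)
P = 1025 * 9.81^2 * 3.76^2 * 9.44 / (32 * pi)
P = 1025 * 96.2361 * 14.1376 * 9.44 / 100.53096
P = 130951.27 W/m

130951.27


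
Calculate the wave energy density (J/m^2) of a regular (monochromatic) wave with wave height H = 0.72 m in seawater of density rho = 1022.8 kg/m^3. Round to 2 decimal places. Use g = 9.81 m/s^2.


E = (1/8) * rho * g * H^2
E = (1/8) * 1022.8 * 9.81 * 0.72^2
E = 0.125 * 1022.8 * 9.81 * 0.5184
E = 650.18 J/m^2

650.18


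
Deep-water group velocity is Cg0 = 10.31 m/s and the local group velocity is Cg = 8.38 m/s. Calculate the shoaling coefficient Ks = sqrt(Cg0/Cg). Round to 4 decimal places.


Ks = sqrt(Cg0 / Cg)
Ks = sqrt(10.31 / 8.38)
Ks = sqrt(1.2303)
Ks = 1.1092

1.1092


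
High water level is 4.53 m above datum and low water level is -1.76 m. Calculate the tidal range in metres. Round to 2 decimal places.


Tidal range = High water - Low water
Tidal range = 4.53 - (-1.76)
Tidal range = 6.29 m

6.29


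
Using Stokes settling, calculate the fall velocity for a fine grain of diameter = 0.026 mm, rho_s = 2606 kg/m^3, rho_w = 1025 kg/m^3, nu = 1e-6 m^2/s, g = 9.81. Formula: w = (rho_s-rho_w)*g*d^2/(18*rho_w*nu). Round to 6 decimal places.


w = (rho_s - rho_w) * g * d^2 / (18 * rho_w * nu)
d = 0.026 mm = 0.000026 m
rho_s - rho_w = 2606 - 1025 = 1581
Numerator = 1581 * 9.81 * (0.000026)^2 = 0.000010484496
Denominator = 18 * 1025 * 1e-6 = 0.018450
w = 0.000568 m/s

0.000568


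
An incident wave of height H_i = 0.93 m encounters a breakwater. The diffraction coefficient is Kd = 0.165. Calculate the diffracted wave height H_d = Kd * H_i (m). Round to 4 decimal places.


H_d = Kd * H_i
H_d = 0.165 * 0.93
H_d = 0.1535 m

0.1535


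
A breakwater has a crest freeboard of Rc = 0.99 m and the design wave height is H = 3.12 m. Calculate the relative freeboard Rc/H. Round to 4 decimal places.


Relative freeboard = Rc / H
= 0.99 / 3.12
= 0.3173

0.3173


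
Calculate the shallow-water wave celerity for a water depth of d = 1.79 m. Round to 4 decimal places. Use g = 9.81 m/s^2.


Using the shallow-water approximation:
C = sqrt(g * d) = sqrt(9.81 * 1.79)
C = sqrt(17.5599)
C = 4.1905 m/s

4.1905


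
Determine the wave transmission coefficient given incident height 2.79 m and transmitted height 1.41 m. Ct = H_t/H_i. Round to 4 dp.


Ct = H_t / H_i
Ct = 1.41 / 2.79
Ct = 0.5054

0.5054


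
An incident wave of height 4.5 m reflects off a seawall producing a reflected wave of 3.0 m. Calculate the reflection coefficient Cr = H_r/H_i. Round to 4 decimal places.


Cr = H_r / H_i
Cr = 3.0 / 4.5
Cr = 0.6667

0.6667


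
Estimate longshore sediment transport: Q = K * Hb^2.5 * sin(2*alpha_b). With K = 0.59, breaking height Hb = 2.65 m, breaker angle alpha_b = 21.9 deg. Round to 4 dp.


Q = K * Hb^2.5 * sin(2 * alpha_b)
Hb^2.5 = 2.65^2.5 = 11.431802
sin(2 * 21.9) = sin(43.8) = 0.692143
Q = 0.59 * 11.431802 * 0.692143
Q = 4.6683 m^3/s

4.6683


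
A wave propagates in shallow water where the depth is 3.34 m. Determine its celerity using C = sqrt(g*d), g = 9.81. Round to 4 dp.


Using the shallow-water approximation:
C = sqrt(g * d) = sqrt(9.81 * 3.34)
C = sqrt(32.7654)
C = 5.7241 m/s

5.7241


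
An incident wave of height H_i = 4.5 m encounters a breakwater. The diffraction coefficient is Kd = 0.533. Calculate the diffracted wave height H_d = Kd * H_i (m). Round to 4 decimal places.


H_d = Kd * H_i
H_d = 0.533 * 4.5
H_d = 2.3985 m

2.3985


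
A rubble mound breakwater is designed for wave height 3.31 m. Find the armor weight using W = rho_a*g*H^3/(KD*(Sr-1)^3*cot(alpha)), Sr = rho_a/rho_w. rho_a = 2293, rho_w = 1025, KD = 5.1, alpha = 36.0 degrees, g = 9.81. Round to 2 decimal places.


Sr = rho_a / rho_w = 2293 / 1025 = 2.237073
(Sr - 1) = 1.237073
(Sr - 1)^3 = 1.893155
cot(36.0) = 1 / tan(36.0) = 1 / 0.726543 = 1.376382
Numerator = 2293 * 9.81 * 3.31^3 = 815749.9267
Denominator = 5.1 * 1.893155 * 1.376382 = 13.289092
W = 815749.9267 / 13.289092
W = 61384.93 N

61384.93


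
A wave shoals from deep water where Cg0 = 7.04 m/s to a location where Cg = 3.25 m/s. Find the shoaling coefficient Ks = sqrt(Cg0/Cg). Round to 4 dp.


Ks = sqrt(Cg0 / Cg)
Ks = sqrt(7.04 / 3.25)
Ks = sqrt(2.1662)
Ks = 1.4718

1.4718


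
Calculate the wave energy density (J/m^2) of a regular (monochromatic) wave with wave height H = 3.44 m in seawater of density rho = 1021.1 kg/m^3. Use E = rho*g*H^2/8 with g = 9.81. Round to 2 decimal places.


E = (1/8) * rho * g * H^2
E = (1/8) * 1021.1 * 9.81 * 3.44^2
E = 0.125 * 1021.1 * 9.81 * 11.8336
E = 14817.13 J/m^2

14817.13


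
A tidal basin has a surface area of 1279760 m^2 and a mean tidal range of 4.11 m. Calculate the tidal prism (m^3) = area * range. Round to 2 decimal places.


Tidal prism = Area * Tidal range
P = 1279760 * 4.11
P = 5259813.60 m^3

5259813.60


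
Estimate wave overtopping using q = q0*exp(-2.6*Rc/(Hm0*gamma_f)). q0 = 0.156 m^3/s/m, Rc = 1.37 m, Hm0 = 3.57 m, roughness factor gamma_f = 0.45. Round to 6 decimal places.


q = q0 * exp(-2.6 * Rc / (Hm0 * gamma_f))
Exponent = -2.6 * 1.37 / (3.57 * 0.45)
= -2.6 * 1.37 / 1.6065
= -2.217242
exp(-2.217242) = 0.108909
q = 0.156 * 0.108909
q = 0.016990 m^3/s/m

0.016990


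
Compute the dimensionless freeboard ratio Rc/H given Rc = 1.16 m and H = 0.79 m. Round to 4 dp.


Relative freeboard = Rc / H
= 1.16 / 0.79
= 1.4684

1.4684


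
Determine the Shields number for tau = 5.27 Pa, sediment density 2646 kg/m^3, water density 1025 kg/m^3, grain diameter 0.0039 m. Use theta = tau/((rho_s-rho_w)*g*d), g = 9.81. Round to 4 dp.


theta = tau / ((rho_s - rho_w) * g * d)
rho_s - rho_w = 2646 - 1025 = 1621
Denominator = 1621 * 9.81 * 0.0039 = 62.017839
theta = 5.27 / 62.017839
theta = 0.0850

0.0850


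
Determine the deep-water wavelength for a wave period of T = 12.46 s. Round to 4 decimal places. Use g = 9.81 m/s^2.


L0 = g * T^2 / (2 * pi)
L0 = 9.81 * 12.46^2 / (2 * pi)
L0 = 9.81 * 155.2516 / 6.28319
L0 = 1523.0182 / 6.28319
L0 = 242.3959 m

242.3959


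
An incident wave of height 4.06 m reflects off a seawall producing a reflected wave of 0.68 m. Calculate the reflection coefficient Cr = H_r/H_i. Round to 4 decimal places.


Cr = H_r / H_i
Cr = 0.68 / 4.06
Cr = 0.1675

0.1675


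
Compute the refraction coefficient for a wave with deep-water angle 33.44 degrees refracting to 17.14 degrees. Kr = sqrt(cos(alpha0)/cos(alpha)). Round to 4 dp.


Kr = sqrt(cos(alpha0) / cos(alpha))
cos(33.44) = 0.834463
cos(17.14) = 0.955588
Kr = sqrt(0.834463 / 0.955588)
Kr = sqrt(0.873246)
Kr = 0.9345

0.9345


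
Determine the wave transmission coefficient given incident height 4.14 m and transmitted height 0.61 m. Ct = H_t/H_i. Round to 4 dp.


Ct = H_t / H_i
Ct = 0.61 / 4.14
Ct = 0.1473

0.1473


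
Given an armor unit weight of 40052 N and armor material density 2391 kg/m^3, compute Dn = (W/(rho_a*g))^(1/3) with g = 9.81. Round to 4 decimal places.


V = W / (rho_a * g)
V = 40052 / (2391 * 9.81)
V = 40052 / 23455.71
V = 1.707559 m^3
Dn = V^(1/3) = 1.707559^(1/3)
Dn = 1.1952 m

1.1952


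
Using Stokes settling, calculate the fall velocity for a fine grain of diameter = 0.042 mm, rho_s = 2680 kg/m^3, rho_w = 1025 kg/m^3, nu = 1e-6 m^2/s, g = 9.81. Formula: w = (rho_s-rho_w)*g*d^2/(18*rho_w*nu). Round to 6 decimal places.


w = (rho_s - rho_w) * g * d^2 / (18 * rho_w * nu)
d = 0.042 mm = 0.000042 m
rho_s - rho_w = 2680 - 1025 = 1655
Numerator = 1655 * 9.81 * (0.000042)^2 = 0.000028639510
Denominator = 18 * 1025 * 1e-6 = 0.018450
w = 0.001552 m/s

0.001552
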